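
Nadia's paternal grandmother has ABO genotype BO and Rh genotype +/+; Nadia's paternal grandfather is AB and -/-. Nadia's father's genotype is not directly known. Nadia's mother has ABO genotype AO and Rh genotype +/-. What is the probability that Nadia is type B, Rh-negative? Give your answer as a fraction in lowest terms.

1/16

Nadia's father's ABO genotype from BO × AB: 1/4 AB, 1/4 AO, 1/4 BB, 1/4 BO.
Crossing each possibility with the mother AO and summing P(type B): 1/4·1/4 + 1/4·0 + 1/4·1/2 + 1/4·1/4 = 1/4.
Similarly for Rh via the father's Rh distribution: P(Rh-) = 1/4.
Independent loci: 1/4 × 1/4 = 1/16.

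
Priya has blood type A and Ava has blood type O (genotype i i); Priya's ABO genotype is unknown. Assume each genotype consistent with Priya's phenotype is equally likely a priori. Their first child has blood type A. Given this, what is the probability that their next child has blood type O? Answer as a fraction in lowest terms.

1/6

Possible genotypes: Priya ∈ {I^A I^A, I^A i}; Ava ∈ {i i}.
Weight each parental genotype pair by prior × P(type-A child):
  I^A I^A × i i: posterior weight 2/3; P(next child type O) = 0.
  I^A i × i i: posterior weight 1/3; P(next child type O) = 1/2.
Weighted sum = 1/6.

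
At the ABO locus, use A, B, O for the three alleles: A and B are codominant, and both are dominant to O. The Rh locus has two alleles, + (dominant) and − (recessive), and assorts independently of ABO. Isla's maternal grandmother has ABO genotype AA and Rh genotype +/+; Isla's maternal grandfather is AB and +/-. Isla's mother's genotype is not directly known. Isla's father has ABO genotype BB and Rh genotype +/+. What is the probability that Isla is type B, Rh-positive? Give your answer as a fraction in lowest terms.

Isla's mother's ABO genotype from AA × AB: 1/2 AA, 1/2 AB.
Crossing each possibility with the father BB and summing P(type B): 1/2·0 + 1/2·1/2 = 1/4.
Similarly for Rh via the mother's Rh distribution: P(Rh+) = 1.
Independent loci: 1/4 × 1 = 1/4.

1/4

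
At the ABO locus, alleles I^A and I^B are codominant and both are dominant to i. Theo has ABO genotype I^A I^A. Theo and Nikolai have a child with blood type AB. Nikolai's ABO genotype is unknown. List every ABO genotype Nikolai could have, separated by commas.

I^A I^B, I^B I^B, I^B i

For each candidate genotype of Nikolai, check whether crossing it with I^A I^A can produce every observed child phenotype.
  I^A I^A → possible child types {A} ✗
  I^A I^B → possible child types {A, AB} ✓
  I^A i → possible child types {A} ✗
  I^B I^B → possible child types {AB} ✓
  I^B i → possible child types {A, AB} ✓
  i i → possible child types {A} ✗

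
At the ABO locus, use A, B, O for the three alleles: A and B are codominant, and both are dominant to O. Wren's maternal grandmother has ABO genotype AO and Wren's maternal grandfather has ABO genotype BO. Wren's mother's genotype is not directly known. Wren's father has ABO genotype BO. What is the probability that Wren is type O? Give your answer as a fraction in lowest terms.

1/4

Wren's mother's ABO genotype from AO × BO: 1/4 AB, 1/4 AO, 1/4 BO, 1/4 OO.
Crossing each possibility with the father BO and summing P(type O): 1/4·0 + 1/4·1/4 + 1/4·1/4 + 1/4·1/2 = 1/4.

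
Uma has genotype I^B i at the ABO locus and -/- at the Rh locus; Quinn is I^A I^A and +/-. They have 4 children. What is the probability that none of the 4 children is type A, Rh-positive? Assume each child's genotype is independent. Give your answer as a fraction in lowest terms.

ABO cross I^B i × I^A I^A → 1/2 A, 1/2 AB.
Rh cross -/- × +/- → 1/2 Rh+, 1/2 Rh-; so P(type A, Rh-positive) = 1/2 × 1/2 = 1/4 per child.
P(not type A, Rh-positive) = 3/4 for one child; (3/4)^4 = 81/256.

81/256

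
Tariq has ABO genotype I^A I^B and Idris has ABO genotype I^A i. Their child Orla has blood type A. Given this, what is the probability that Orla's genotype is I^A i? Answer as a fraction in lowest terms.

1/2

Cross I^A I^B × I^A i → 1/4 I^A I^A, 1/4 I^A I^B, 1/4 I^A i, 1/4 I^B i.
Type-A genotypes among offspring: I^A I^A (1/4), I^A i (1/4); total 1/2.
P(I^A i | type A) = (1/4) / (1/2) = 1/2.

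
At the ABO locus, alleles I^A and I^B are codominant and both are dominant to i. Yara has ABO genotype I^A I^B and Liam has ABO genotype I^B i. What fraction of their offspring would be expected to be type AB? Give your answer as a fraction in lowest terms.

1/4

ABO cross I^A I^B × I^B i → offspring phenotypes: 1/4 A, 1/2 B, 1/4 AB.
So P(type AB) = 1/4.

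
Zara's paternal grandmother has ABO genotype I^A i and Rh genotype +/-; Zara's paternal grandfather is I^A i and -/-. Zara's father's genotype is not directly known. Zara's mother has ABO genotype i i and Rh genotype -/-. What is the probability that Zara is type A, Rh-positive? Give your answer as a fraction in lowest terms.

Zara's father's ABO genotype from I^A i × I^A i: 1/4 I^A I^A, 1/2 I^A i, 1/4 i i.
Crossing each possibility with the mother i i and summing P(type A): 1/4·1 + 1/2·1/2 + 1/4·0 = 1/2.
Similarly for Rh via the father's Rh distribution: P(Rh+) = 1/4.
Independent loci: 1/2 × 1/4 = 1/8.

1/8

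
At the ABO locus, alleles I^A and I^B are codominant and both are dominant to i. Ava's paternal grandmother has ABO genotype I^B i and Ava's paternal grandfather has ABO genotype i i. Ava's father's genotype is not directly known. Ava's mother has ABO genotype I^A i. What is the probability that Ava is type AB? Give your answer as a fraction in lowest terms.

1/8

Ava's father's ABO genotype from I^B i × i i: 1/2 I^B i, 1/2 i i.
Crossing each possibility with the mother I^A i and summing P(type AB): 1/2·1/4 + 1/2·0 = 1/8.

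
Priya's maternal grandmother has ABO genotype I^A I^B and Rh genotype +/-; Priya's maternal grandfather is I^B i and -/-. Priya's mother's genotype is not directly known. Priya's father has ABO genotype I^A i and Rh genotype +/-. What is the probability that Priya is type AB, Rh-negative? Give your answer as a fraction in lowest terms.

Priya's mother's ABO genotype from I^A I^B × I^B i: 1/4 I^A I^B, 1/4 I^A i, 1/4 I^B I^B, 1/4 I^B i.
Crossing each possibility with the father I^A i and summing P(type AB): 1/4·1/4 + 1/4·0 + 1/4·1/2 + 1/4·1/4 = 1/4.
Similarly for Rh via the mother's Rh distribution: P(Rh-) = 3/8.
Independent loci: 1/4 × 3/8 = 3/32.

3/32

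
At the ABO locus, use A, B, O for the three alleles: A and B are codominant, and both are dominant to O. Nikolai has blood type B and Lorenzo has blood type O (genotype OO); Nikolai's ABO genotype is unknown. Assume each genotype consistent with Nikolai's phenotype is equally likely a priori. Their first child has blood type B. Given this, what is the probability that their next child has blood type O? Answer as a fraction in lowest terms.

Possible genotypes: Nikolai ∈ {BB, BO}; Lorenzo ∈ {OO}.
Weight each parental genotype pair by prior × P(type-B child):
  BB × OO: posterior weight 2/3; P(next child type O) = 0.
  BO × OO: posterior weight 1/3; P(next child type O) = 1/2.
Weighted sum = 1/6.

1/6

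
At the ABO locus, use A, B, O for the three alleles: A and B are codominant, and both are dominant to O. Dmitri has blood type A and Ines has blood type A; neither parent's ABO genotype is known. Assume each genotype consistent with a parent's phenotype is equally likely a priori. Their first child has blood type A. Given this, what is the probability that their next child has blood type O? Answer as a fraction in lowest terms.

Possible genotypes: Dmitri ∈ {AA, AO}; Ines ∈ {AA, AO}.
Weight each parental genotype pair by prior × P(type-A child):
  AA × AA: posterior weight 4/15; P(next child type O) = 0.
  AA × AO: posterior weight 4/15; P(next child type O) = 0.
  AO × AA: posterior weight 4/15; P(next child type O) = 0.
  AO × AO: posterior weight 1/5; P(next child type O) = 1/4.
Weighted sum = 1/20.

1/20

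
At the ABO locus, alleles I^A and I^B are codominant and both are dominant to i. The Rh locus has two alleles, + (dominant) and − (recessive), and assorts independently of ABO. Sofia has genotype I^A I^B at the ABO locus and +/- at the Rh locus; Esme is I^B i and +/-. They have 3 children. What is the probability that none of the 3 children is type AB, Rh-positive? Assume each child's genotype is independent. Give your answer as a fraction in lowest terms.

ABO cross I^A I^B × I^B i → 1/4 A, 1/2 B, 1/4 AB.
Rh cross +/- × +/- → 3/4 Rh+, 1/4 Rh-; so P(type AB, Rh-positive) = 1/4 × 3/4 = 3/16 per child.
P(not type AB, Rh-positive) = 13/16 for one child; (13/16)^3 = 2197/4096.

2197/4096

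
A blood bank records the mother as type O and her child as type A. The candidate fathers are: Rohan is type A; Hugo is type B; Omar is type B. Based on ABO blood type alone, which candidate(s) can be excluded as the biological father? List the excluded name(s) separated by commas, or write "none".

A candidate is excluded only if no genotype consistent with his phenotype could produce a type A child with a type O mother.
Hugo (type B): no genotype consistent with that phenotype can produce a type-A child with a type-O mother.
Omar (type B): no genotype consistent with that phenotype can produce a type-A child with a type-O mother.

Hugo, Omar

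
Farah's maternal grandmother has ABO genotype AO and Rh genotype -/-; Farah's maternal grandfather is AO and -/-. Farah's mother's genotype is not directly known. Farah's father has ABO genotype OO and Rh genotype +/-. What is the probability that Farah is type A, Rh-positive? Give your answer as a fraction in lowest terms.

Farah's mother's ABO genotype from AO × AO: 1/4 AA, 1/2 AO, 1/4 OO.
Crossing each possibility with the father OO and summing P(type A): 1/4·1 + 1/2·1/2 + 1/4·0 = 1/2.
Similarly for Rh via the mother's Rh distribution: P(Rh+) = 1/2.
Independent loci: 1/2 × 1/2 = 1/4.

1/4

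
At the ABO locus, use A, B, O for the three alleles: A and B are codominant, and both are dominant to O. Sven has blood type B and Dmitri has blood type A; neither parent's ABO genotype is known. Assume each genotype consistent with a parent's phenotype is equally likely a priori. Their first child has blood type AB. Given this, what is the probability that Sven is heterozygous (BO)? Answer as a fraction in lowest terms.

1/3

Possible genotypes: Sven ∈ {BB, BO}; Dmitri ∈ {AA, AO}.
Weight each parental genotype pair by prior × P(type-AB child):
  BB × AA: posterior weight 4/9.
  BB × AO: posterior weight 2/9.
  BO × AA: posterior weight 2/9.
  BO × AO: posterior weight 1/9.
Sum the posterior weight over pairs where Sven is BO: 1/3.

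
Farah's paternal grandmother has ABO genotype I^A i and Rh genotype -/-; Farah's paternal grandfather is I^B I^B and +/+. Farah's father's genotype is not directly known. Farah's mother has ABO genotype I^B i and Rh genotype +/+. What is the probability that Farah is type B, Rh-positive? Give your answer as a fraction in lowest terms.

Farah's father's ABO genotype from I^A i × I^B I^B: 1/2 I^A I^B, 1/2 I^B i.
Crossing each possibility with the mother I^B i and summing P(type B): 1/2·1/2 + 1/2·3/4 = 5/8.
Similarly for Rh via the father's Rh distribution: P(Rh+) = 1.
Independent loci: 5/8 × 1 = 5/8.

5/8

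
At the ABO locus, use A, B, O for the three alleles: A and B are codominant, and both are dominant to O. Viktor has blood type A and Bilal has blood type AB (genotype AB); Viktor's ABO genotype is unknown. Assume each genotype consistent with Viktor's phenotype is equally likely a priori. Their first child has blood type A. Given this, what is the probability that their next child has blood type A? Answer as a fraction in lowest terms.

1/2

Possible genotypes: Viktor ∈ {AA, AO}; Bilal ∈ {AB}.
Weight each parental genotype pair by prior × P(type-A child):
  AA × AB: posterior weight 1/2; P(next child type A) = 1/2.
  AO × AB: posterior weight 1/2; P(next child type A) = 1/2.
Weighted sum = 1/2.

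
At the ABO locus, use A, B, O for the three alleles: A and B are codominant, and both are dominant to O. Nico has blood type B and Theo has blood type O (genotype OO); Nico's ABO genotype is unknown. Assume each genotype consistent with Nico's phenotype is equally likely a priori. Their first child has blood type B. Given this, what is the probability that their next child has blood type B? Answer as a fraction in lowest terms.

Possible genotypes: Nico ∈ {BB, BO}; Theo ∈ {OO}.
Weight each parental genotype pair by prior × P(type-B child):
  BB × OO: posterior weight 2/3; P(next child type B) = 1.
  BO × OO: posterior weight 1/3; P(next child type B) = 1/2.
Weighted sum = 5/6.

5/6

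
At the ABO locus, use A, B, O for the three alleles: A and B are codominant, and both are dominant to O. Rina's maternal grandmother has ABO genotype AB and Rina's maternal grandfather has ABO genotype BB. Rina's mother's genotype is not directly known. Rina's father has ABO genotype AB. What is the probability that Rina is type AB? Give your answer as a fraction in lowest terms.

Rina's mother's ABO genotype from AB × BB: 1/2 AB, 1/2 BB.
Crossing each possibility with the father AB and summing P(type AB): 1/2·1/2 + 1/2·1/2 = 1/2.

1/2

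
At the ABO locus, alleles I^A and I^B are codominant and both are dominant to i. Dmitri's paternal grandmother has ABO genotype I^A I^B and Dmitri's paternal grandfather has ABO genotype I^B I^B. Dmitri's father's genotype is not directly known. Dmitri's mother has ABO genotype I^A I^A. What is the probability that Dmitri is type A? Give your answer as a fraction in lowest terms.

1/4

Dmitri's father's ABO genotype from I^A I^B × I^B I^B: 1/2 I^A I^B, 1/2 I^B I^B.
Crossing each possibility with the mother I^A I^A and summing P(type A): 1/2·1/2 + 1/2·0 = 1/4.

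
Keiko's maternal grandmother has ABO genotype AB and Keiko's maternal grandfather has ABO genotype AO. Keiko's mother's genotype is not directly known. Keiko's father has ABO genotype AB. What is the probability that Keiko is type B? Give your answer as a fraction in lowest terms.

Keiko's mother's ABO genotype from AB × AO: 1/4 AA, 1/4 AB, 1/4 AO, 1/4 BO.
Crossing each possibility with the father AB and summing P(type B): 1/4·0 + 1/4·1/4 + 1/4·1/4 + 1/4·1/2 = 1/4.

1/4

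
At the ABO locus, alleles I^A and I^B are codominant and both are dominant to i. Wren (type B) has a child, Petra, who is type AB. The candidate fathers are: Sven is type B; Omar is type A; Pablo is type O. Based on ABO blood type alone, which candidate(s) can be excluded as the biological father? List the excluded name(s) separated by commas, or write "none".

Sven, Pablo

A candidate is excluded only if no genotype consistent with his phenotype could produce a type AB child with a type B mother.
Sven (type B): no genotype consistent with that phenotype can produce a type-AB child with a type-B mother.
Pablo (type O): no genotype consistent with that phenotype can produce a type-AB child with a type-B mother.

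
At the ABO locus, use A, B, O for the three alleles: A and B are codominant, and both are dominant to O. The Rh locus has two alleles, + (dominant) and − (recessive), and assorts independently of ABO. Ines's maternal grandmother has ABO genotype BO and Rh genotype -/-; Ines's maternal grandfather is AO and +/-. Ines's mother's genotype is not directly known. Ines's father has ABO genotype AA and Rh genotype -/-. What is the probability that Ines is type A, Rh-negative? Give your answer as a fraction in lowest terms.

9/16

Ines's mother's ABO genotype from BO × AO: 1/4 AB, 1/4 AO, 1/4 BO, 1/4 OO.
Crossing each possibility with the father AA and summing P(type A): 1/4·1/2 + 1/4·1 + 1/4·1/2 + 1/4·1 = 3/4.
Similarly for Rh via the mother's Rh distribution: P(Rh-) = 3/4.
Independent loci: 3/4 × 3/4 = 9/16.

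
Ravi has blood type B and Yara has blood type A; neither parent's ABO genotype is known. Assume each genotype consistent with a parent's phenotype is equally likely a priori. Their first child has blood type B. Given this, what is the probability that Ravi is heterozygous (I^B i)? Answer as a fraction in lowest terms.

Possible genotypes: Ravi ∈ {I^B I^B, I^B i}; Yara ∈ {I^A I^A, I^A i}.
Weight each parental genotype pair by prior × P(type-B child):
  I^B I^B × I^A i: posterior weight 2/3.
  I^B i × I^A i: posterior weight 1/3.
Sum the posterior weight over pairs where Ravi is I^B i: 1/3.

1/3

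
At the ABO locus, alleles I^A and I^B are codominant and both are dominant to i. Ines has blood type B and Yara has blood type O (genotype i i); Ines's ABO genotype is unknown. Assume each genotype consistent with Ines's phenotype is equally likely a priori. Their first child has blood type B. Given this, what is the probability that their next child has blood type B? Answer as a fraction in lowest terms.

5/6

Possible genotypes: Ines ∈ {I^B I^B, I^B i}; Yara ∈ {i i}.
Weight each parental genotype pair by prior × P(type-B child):
  I^B I^B × i i: posterior weight 2/3; P(next child type B) = 1.
  I^B i × i i: posterior weight 1/3; P(next child type B) = 1/2.
Weighted sum = 5/6.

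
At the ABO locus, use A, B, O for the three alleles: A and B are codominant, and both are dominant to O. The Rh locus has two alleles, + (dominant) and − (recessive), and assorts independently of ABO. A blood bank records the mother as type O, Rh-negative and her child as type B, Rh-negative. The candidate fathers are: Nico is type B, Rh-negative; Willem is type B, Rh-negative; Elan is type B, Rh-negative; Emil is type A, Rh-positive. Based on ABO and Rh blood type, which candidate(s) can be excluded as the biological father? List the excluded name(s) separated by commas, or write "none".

A candidate is excluded only if no genotype consistent with his phenotype could produce a type B, Rh-negative child with a type O, Rh-negative mother.
Emil (type A, Rh+): no genotype consistent with that phenotype can produce a type-B Rh- child with a type-O mother.

Emil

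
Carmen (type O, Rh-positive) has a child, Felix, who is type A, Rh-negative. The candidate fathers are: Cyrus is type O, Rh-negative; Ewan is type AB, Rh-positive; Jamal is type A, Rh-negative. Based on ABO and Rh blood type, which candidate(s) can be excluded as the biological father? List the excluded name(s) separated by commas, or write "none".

Cyrus

A candidate is excluded only if no genotype consistent with his phenotype could produce a type A, Rh-negative child with a type O, Rh-positive mother.
Cyrus (type O, Rh-): no genotype consistent with that phenotype can produce a type-A Rh- child with a type-O mother.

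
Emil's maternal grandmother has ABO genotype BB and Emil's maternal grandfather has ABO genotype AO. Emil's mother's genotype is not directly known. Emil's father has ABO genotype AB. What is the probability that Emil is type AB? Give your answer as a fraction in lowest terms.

3/8

Emil's mother's ABO genotype from BB × AO: 1/2 AB, 1/2 BO.
Crossing each possibility with the father AB and summing P(type AB): 1/2·1/2 + 1/2·1/4 = 3/8.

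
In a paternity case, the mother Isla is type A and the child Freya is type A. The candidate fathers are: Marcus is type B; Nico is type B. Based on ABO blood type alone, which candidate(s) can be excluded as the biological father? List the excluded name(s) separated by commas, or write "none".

A candidate is excluded only if no genotype consistent with his phenotype could produce a type A child with a type A mother.
Every candidate has at least one consistent genotype combination, so none can be excluded.

none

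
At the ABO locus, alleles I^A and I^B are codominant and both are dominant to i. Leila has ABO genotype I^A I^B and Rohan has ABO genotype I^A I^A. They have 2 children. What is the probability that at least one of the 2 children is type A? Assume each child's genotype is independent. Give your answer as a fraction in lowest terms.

ABO cross I^A I^B × I^A I^A → 1/2 A, 1/2 AB.
So P(type A) = 1/2 per child.
P(none) = (1/2)^2 = 1/4; P(at least one) = 1 − 1/4 = 3/4.

3/4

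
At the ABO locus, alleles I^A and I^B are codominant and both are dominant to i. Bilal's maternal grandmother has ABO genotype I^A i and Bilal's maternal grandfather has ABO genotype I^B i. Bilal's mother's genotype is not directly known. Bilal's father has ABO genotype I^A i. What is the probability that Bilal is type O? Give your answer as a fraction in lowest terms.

Bilal's mother's ABO genotype from I^A i × I^B i: 1/4 I^A I^B, 1/4 I^A i, 1/4 I^B i, 1/4 i i.
Crossing each possibility with the father I^A i and summing P(type O): 1/4·0 + 1/4·1/4 + 1/4·1/4 + 1/4·1/2 = 1/4.

1/4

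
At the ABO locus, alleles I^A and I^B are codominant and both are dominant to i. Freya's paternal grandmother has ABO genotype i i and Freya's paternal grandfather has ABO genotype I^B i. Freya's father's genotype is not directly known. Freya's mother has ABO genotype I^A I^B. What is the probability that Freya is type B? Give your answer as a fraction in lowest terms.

1/2

Freya's father's ABO genotype from i i × I^B i: 1/2 I^B i, 1/2 i i.
Crossing each possibility with the mother I^A I^B and summing P(type B): 1/2·1/2 + 1/2·1/2 = 1/2.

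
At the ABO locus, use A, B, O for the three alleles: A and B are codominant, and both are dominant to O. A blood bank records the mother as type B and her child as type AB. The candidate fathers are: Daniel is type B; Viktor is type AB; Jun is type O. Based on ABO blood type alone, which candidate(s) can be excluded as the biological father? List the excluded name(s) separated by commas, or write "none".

A candidate is excluded only if no genotype consistent with his phenotype could produce a type AB child with a type B mother.
Daniel (type B): no genotype consistent with that phenotype can produce a type-AB child with a type-B mother.
Jun (type O): no genotype consistent with that phenotype can produce a type-AB child with a type-B mother.

Daniel, Jun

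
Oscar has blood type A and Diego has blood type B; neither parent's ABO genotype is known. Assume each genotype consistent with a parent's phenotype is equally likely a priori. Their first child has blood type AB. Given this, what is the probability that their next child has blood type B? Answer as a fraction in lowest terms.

Possible genotypes: Oscar ∈ {I^A I^A, I^A i}; Diego ∈ {I^B I^B, I^B i}.
Weight each parental genotype pair by prior × P(type-AB child):
  I^A I^A × I^B I^B: posterior weight 4/9; P(next child type B) = 0.
  I^A I^A × I^B i: posterior weight 2/9; P(next child type B) = 0.
  I^A i × I^B I^B: posterior weight 2/9; P(next child type B) = 1/2.
  I^A i × I^B i: posterior weight 1/9; P(next child type B) = 1/4.
Weighted sum = 5/36.

5/36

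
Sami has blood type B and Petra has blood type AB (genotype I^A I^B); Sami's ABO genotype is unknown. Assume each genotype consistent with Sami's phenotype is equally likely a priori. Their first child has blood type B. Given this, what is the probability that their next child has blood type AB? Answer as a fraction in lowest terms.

3/8

Possible genotypes: Sami ∈ {I^B I^B, I^B i}; Petra ∈ {I^A I^B}.
Weight each parental genotype pair by prior × P(type-B child):
  I^B I^B × I^A I^B: posterior weight 1/2; P(next child type AB) = 1/2.
  I^B i × I^A I^B: posterior weight 1/2; P(next child type AB) = 1/4.
Weighted sum = 3/8.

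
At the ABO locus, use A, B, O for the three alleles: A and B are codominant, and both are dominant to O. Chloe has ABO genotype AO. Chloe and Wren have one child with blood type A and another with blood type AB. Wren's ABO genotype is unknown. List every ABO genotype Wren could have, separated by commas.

For each candidate genotype of Wren, check whether crossing it with AO can produce every observed child phenotype.
  AA → possible child types {A} ✗
  AB → possible child types {A, B, AB} ✓
  AO → possible child types {O, A} ✗
  BB → possible child types {B, AB} ✗
  BO → possible child types {O, A, B, AB} ✓
  OO → possible child types {O, A} ✗

AB, BO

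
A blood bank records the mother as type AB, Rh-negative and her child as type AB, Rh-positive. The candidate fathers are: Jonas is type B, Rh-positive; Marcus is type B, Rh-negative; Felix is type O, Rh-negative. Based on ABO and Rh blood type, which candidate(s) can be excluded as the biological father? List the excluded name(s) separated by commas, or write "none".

Marcus, Felix

A candidate is excluded only if no genotype consistent with his phenotype could produce a type AB, Rh-positive child with a type AB, Rh-negative mother.
Marcus (type B, Rh-): no genotype consistent with that phenotype can produce a type-AB Rh+ child with a type-AB mother.
Felix (type O, Rh-): no genotype consistent with that phenotype can produce a type-AB Rh+ child with a type-AB mother.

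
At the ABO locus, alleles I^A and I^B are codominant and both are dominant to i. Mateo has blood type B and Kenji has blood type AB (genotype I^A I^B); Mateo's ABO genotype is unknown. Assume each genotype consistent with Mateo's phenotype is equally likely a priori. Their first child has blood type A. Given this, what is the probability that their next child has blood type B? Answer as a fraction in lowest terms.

1/2

Possible genotypes: Mateo ∈ {I^B I^B, I^B i}; Kenji ∈ {I^A I^B}.
Weight each parental genotype pair by prior × P(type-A child):
  I^B i × I^A I^B: posterior weight 1; P(next child type B) = 1/2.
Weighted sum = 1/2.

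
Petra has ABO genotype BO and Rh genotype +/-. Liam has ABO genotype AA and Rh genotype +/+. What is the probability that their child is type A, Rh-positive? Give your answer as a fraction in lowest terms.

1/2

ABO cross BO × AA → offspring phenotypes: 1/2 A, 1/2 AB.
Rh cross +/- × +/+ → 1 Rh+.
Independent loci: P(type A, Rh-positive) = 1/2 × 1 = 1/2.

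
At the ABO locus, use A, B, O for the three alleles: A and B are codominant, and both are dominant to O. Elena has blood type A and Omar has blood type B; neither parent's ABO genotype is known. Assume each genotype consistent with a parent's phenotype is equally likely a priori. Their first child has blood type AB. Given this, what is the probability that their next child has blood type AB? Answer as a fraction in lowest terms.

Possible genotypes: Elena ∈ {AA, AO}; Omar ∈ {BB, BO}.
Weight each parental genotype pair by prior × P(type-AB child):
  AA × BB: posterior weight 4/9; P(next child type AB) = 1.
  AA × BO: posterior weight 2/9; P(next child type AB) = 1/2.
  AO × BB: posterior weight 2/9; P(next child type AB) = 1/2.
  AO × BO: posterior weight 1/9; P(next child type AB) = 1/4.
Weighted sum = 25/36.

25/36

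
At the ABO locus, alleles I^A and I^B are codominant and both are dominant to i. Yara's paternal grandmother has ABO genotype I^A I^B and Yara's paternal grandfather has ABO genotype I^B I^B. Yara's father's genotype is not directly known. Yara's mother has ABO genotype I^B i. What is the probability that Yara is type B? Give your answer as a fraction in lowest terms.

3/4

Yara's father's ABO genotype from I^A I^B × I^B I^B: 1/2 I^A I^B, 1/2 I^B I^B.
Crossing each possibility with the mother I^B i and summing P(type B): 1/2·1/2 + 1/2·1 = 3/4.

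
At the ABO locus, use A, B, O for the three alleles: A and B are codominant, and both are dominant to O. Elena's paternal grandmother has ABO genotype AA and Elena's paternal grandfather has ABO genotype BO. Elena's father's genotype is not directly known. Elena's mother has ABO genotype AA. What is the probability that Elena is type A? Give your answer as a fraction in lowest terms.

3/4

Elena's father's ABO genotype from AA × BO: 1/2 AB, 1/2 AO.
Crossing each possibility with the mother AA and summing P(type A): 1/2·1/2 + 1/2·1 = 3/4.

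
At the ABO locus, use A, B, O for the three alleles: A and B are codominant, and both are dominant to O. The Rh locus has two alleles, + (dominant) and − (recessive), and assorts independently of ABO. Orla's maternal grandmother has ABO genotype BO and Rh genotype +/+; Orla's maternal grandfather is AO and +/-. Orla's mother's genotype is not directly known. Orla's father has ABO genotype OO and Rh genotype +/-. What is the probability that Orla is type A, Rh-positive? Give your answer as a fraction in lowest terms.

7/32

Orla's mother's ABO genotype from BO × AO: 1/4 AB, 1/4 AO, 1/4 BO, 1/4 OO.
Crossing each possibility with the father OO and summing P(type A): 1/4·1/2 + 1/4·1/2 + 1/4·0 + 1/4·0 = 1/4.
Similarly for Rh via the mother's Rh distribution: P(Rh+) = 7/8.
Independent loci: 1/4 × 7/8 = 7/32.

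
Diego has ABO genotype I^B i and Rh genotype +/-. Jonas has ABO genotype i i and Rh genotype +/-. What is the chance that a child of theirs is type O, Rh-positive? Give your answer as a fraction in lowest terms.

3/8

ABO cross I^B i × i i → offspring phenotypes: 1/2 O, 1/2 B.
Rh cross +/- × +/- → 3/4 Rh+, 1/4 Rh-.
Independent loci: P(type O, Rh-positive) = 1/2 × 3/4 = 3/8.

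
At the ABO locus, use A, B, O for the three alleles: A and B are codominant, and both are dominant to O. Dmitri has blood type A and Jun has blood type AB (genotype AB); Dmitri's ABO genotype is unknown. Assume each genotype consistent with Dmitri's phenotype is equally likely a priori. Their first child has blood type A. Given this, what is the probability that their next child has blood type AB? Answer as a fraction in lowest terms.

Possible genotypes: Dmitri ∈ {AA, AO}; Jun ∈ {AB}.
Weight each parental genotype pair by prior × P(type-A child):
  AA × AB: posterior weight 1/2; P(next child type AB) = 1/2.
  AO × AB: posterior weight 1/2; P(next child type AB) = 1/4.
Weighted sum = 3/8.

3/8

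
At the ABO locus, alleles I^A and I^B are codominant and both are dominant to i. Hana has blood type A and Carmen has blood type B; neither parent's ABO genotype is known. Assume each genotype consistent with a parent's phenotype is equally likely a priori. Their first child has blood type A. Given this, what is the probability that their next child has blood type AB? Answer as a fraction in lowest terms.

Possible genotypes: Hana ∈ {I^A I^A, I^A i}; Carmen ∈ {I^B I^B, I^B i}.
Weight each parental genotype pair by prior × P(type-A child):
  I^A I^A × I^B i: posterior weight 2/3; P(next child type AB) = 1/2.
  I^A i × I^B i: posterior weight 1/3; P(next child type AB) = 1/4.
Weighted sum = 5/12.

5/12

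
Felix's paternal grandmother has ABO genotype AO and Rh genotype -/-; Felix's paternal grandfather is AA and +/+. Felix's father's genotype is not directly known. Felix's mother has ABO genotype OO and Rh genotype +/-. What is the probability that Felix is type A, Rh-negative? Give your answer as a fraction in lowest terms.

Felix's father's ABO genotype from AO × AA: 1/2 AA, 1/2 AO.
Crossing each possibility with the mother OO and summing P(type A): 1/2·1 + 1/2·1/2 = 3/4.
Similarly for Rh via the father's Rh distribution: P(Rh-) = 1/4.
Independent loci: 3/4 × 1/4 = 3/16.

3/16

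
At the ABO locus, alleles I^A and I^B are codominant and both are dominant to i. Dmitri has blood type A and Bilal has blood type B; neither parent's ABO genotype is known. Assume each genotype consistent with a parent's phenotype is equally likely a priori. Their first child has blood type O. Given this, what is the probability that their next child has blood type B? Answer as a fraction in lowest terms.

Possible genotypes: Dmitri ∈ {I^A I^A, I^A i}; Bilal ∈ {I^B I^B, I^B i}.
Weight each parental genotype pair by prior × P(type-O child):
  I^A i × I^B i: posterior weight 1; P(next child type B) = 1/4.
Weighted sum = 1/4.

1/4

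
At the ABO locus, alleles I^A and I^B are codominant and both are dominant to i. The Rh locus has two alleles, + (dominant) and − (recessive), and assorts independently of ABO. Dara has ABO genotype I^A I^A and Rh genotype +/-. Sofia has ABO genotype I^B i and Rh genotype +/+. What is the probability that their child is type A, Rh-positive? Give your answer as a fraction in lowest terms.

ABO cross I^A I^A × I^B i → offspring phenotypes: 1/2 A, 1/2 AB.
Rh cross +/- × +/+ → 1 Rh+.
Independent loci: P(type A, Rh-positive) = 1/2 × 1 = 1/2.

1/2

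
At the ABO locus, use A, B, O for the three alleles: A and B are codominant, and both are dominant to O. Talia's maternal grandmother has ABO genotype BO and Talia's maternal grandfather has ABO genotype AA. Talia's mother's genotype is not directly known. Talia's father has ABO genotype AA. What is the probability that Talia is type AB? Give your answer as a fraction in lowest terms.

Talia's mother's ABO genotype from BO × AA: 1/2 AB, 1/2 AO.
Crossing each possibility with the father AA and summing P(type AB): 1/2·1/2 + 1/2·0 = 1/4.

1/4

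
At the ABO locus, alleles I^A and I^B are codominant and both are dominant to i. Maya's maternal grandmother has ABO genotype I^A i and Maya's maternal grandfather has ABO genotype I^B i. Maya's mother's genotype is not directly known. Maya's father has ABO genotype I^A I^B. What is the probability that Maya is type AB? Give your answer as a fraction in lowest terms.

1/4

Maya's mother's ABO genotype from I^A i × I^B i: 1/4 I^A I^B, 1/4 I^A i, 1/4 I^B i, 1/4 i i.
Crossing each possibility with the father I^A I^B and summing P(type AB): 1/4·1/2 + 1/4·1/4 + 1/4·1/4 + 1/4·0 = 1/4.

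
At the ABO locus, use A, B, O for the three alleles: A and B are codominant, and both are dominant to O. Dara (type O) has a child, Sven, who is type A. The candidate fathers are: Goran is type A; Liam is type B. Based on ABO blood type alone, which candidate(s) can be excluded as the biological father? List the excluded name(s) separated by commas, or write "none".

Liam

A candidate is excluded only if no genotype consistent with his phenotype could produce a type A child with a type O mother.
Liam (type B): no genotype consistent with that phenotype can produce a type-A child with a type-O mother.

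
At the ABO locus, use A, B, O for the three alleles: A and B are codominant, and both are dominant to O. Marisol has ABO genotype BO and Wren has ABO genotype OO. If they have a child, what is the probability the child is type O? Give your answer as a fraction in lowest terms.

1/2

ABO cross BO × OO → offspring phenotypes: 1/2 O, 1/2 B.
So P(type O) = 1/2.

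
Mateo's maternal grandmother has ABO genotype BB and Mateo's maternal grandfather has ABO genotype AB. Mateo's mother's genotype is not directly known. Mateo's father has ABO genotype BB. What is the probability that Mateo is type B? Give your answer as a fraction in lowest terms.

3/4

Mateo's mother's ABO genotype from BB × AB: 1/2 AB, 1/2 BB.
Crossing each possibility with the father BB and summing P(type B): 1/2·1/2 + 1/2·1 = 3/4.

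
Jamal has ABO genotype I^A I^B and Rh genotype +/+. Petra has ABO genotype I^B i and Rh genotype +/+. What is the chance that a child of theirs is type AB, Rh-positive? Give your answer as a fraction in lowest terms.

ABO cross I^A I^B × I^B i → offspring phenotypes: 1/4 A, 1/2 B, 1/4 AB.
Rh cross +/+ × +/+ → 1 Rh+.
Independent loci: P(type AB, Rh-positive) = 1/4 × 1 = 1/4.

1/4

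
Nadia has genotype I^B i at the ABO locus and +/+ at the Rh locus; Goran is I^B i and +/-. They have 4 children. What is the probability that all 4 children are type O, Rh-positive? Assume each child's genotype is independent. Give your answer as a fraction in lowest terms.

1/256

ABO cross I^B i × I^B i → 1/4 O, 3/4 B.
Rh cross +/+ × +/- → 1 Rh+; so P(type O, Rh-positive) = 1/4 × 1 = 1/4 per child.
All 4 independent: (1/4)^4 = 1/256.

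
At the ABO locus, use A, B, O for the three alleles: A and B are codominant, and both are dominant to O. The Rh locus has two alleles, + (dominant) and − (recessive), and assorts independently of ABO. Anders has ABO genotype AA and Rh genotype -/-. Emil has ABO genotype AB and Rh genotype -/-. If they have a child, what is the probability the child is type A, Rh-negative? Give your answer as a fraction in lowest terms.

ABO cross AA × AB → offspring phenotypes: 1/2 A, 1/2 AB.
Rh cross -/- × -/- → 1 Rh-.
Independent loci: P(type A, Rh-negative) = 1/2 × 1 = 1/2.

1/2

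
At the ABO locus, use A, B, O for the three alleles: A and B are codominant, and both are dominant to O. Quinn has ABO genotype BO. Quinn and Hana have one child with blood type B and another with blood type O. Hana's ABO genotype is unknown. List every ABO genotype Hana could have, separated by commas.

For each candidate genotype of Hana, check whether crossing it with BO can produce every observed child phenotype.
  AA → possible child types {A, AB} ✗
  AB → possible child types {A, B, AB} ✗
  AO → possible child types {O, A, B, AB} ✓
  BB → possible child types {B} ✗
  BO → possible child types {O, B} ✓
  OO → possible child types {O, B} ✓

AO, BO, OO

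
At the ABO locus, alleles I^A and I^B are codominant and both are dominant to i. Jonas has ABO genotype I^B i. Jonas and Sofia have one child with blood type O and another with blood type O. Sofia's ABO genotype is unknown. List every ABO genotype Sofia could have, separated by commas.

I^A i, I^B i, i i

For each candidate genotype of Sofia, check whether crossing it with I^B i can produce every observed child phenotype.
  I^A I^A → possible child types {A, AB} ✗
  I^A I^B → possible child types {A, B, AB} ✗
  I^A i → possible child types {O, A, B, AB} ✓
  I^B I^B → possible child types {B} ✗
  I^B i → possible child types {O, B} ✓
  i i → possible child types {O, B} ✓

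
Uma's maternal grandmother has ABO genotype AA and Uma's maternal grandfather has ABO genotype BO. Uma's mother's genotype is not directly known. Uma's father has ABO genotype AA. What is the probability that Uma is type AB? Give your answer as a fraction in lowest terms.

Uma's mother's ABO genotype from AA × BO: 1/2 AB, 1/2 AO.
Crossing each possibility with the father AA and summing P(type AB): 1/2·1/2 + 1/2·0 = 1/4.

1/4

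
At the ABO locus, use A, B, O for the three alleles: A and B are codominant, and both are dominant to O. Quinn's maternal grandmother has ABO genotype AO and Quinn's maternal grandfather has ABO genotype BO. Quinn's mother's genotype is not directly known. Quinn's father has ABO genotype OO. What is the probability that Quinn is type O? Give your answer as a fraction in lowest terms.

1/2

Quinn's mother's ABO genotype from AO × BO: 1/4 AB, 1/4 AO, 1/4 BO, 1/4 OO.
Crossing each possibility with the father OO and summing P(type O): 1/4·0 + 1/4·1/2 + 1/4·1/2 + 1/4·1 = 1/2.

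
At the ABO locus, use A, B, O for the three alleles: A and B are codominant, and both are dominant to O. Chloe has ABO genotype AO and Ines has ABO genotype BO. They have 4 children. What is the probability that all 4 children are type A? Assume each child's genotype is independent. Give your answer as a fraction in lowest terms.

ABO cross AO × BO → 1/4 O, 1/4 A, 1/4 B, 1/4 AB.
So P(type A) = 1/4 per child.
All 4 independent: (1/4)^4 = 1/256.

1/256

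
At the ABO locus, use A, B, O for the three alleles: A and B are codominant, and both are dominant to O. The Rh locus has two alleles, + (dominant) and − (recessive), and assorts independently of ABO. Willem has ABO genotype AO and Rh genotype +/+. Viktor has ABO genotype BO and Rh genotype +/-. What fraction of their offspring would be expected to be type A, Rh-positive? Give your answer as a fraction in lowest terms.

1/4

ABO cross AO × BO → offspring phenotypes: 1/4 O, 1/4 A, 1/4 B, 1/4 AB.
Rh cross +/+ × +/- → 1 Rh+.
Independent loci: P(type A, Rh-positive) = 1/4 × 1 = 1/4.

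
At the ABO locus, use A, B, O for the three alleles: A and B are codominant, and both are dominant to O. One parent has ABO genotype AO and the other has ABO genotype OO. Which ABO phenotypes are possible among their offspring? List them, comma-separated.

O, A

Gametes from AO × OO give offspring ABO genotypes AO, OO, i.e. phenotypes O, A.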